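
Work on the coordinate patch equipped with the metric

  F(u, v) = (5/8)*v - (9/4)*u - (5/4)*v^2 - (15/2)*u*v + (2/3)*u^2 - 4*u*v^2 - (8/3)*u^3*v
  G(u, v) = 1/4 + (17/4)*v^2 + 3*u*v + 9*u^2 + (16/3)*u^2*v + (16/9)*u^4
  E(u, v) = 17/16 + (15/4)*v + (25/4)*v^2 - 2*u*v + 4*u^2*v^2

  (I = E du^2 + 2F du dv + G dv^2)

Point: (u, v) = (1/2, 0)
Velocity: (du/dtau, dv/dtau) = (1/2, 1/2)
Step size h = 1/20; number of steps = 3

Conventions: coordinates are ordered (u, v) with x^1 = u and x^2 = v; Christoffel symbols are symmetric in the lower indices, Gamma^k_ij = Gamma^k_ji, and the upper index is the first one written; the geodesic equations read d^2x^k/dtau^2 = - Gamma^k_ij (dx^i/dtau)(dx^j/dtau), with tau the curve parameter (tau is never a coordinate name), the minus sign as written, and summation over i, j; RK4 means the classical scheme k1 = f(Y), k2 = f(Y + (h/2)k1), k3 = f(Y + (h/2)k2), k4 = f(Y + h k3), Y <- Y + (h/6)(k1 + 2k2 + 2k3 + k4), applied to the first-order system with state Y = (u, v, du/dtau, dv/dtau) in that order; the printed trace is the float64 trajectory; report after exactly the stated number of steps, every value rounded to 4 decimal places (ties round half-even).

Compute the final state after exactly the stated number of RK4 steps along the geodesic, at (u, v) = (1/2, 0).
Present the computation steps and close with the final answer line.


f(Y) = (du/dtau, dv/dtau, -Gamma^u_ij Y'^i Y'^j, -Gamma^v_ij Y'^i Y'^j) with the Gammas evaluated at the stage position; h = 0.050000; intermediate values shown to 6 dp
step 0: u = 0.5000, v = 0.0000, du/dtau = 0.5000, dv/dtau = 0.5000
step 1:
  k1: at (u, v) = (0.500000, 0.000000), (du/dtau, dv/dtau) = (0.500000, 0.500000); Gamma_uuu = -1.527596, Gamma_uuv = 4.487683, Gamma_uvv = -11.090531, Gamma_vuu = -1.693639, Gamma_vuv = 3.540692, Gamma_vvv = -3.527908; k1 = (0.500000, 0.500000, 0.910690, -0.464959)
  k2: at (u, v) = (0.512500, 0.012500), (du/dtau, dv/dtau) = (0.522767, 0.488376); Gamma_uuu = -1.625650, Gamma_uuv = 4.653017, Gamma_uvv = -11.444351, Gamma_vuu = -1.732018, Gamma_vuv = 3.570824, Gamma_vvv = -3.672830; k2 = (0.522767, 0.488376, 0.797976, -0.473966)
  k3: at (u, v) = (0.513069, 0.012209), (du/dtau, dv/dtau) = (0.519949, 0.488151); Gamma_uuu = -1.619298, Gamma_uuv = 4.647839, Gamma_uvv = -11.459573, Gamma_vuu = -1.724293, Gamma_vuv = 3.564339, Gamma_vvv = -3.671007; k3 = (0.519949, 0.488151, 0.809118, -0.468430)
  k4: at (u, v) = (0.525997, 0.024408), (du/dtau, dv/dtau) = (0.540456, 0.476579); Gamma_uuu = -1.712714, Gamma_uuv = 4.810756, Gamma_uvv = -11.827541, Gamma_vuu = -1.756125, Gamma_vuv = 3.591914, Gamma_vvv = -3.819510; k4 = (0.540456, 0.476579, 0.708416, -0.469871)
  Y <- Y + (h/6)(k1 + 2k2 + 2k3 + k4): u = 0.5260, v = 0.0244, du/dtau = 0.5403, dv/dtau = 0.4765
step 2:
  k1: at (u, v) = (0.526049, 0.024414), (du/dtau, dv/dtau) = (0.540277, 0.476503); Gamma_uuu = -1.712553, Gamma_uuv = 4.810787, Gamma_uvv = -11.828993, Gamma_vuu = -1.755793, Gamma_vuv = 3.591637, Gamma_vvv = -3.819685; k1 = (0.540277, 0.476503, 0.708713, -0.469495)
  k2: at (u, v) = (0.539556, 0.036326), (du/dtau, dv/dtau) = (0.557995, 0.464766); Gamma_uuu = -1.801103, Gamma_uuv = 4.972016, Gamma_uvv = -12.216858, Gamma_vuu = -1.780661, Gamma_vuv = 3.616223, Gamma_vvv = -3.972392; k2 = (0.557995, 0.464766, 0.620862, -0.463152)
  k3: at (u, v) = (0.539999, 0.036033), (du/dtau, dv/dtau) = (0.555799, 0.464924); Gamma_uuu = -1.795441, Gamma_uuv = 4.967407, Gamma_uvv = -12.229615, Gamma_vuu = -1.774242, Gamma_vuv = 3.610764, Gamma_vvv = -3.970536; k3 = (0.555799, 0.464924, 0.630922, -0.459740)
  k4: at (u, v) = (0.553839, 0.047660), (du/dtau, dv/dtau) = (0.571824, 0.453516); Gamma_uuu = -1.880629, Gamma_uuv = 5.128231, Gamma_uvv = -12.632850, Gamma_vuu = -1.794828, Gamma_vuv = 3.634453, Gamma_vvv = -4.127251; k4 = (0.571824, 0.453516, 0.553397, -0.449297)
  Y <- Y + (h/6)(k1 + 2k2 + 2k3 + k4): u = 0.5539, v = 0.0477, du/dtau = 0.5717, dv/dtau = 0.4535
step 3:
  k1: at (u, v) = (0.553880, 0.047659), (du/dtau, dv/dtau) = (0.571658, 0.453465); Gamma_uuu = -1.880437, Gamma_uuv = 5.128197, Gamma_uvv = -12.634059, Gamma_vuu = -1.794521, Gamma_vuv = 3.634199, Gamma_vvv = -4.127356; k1 = (0.571658, 0.453465, 0.553728, -0.449017)
  k2: at (u, v) = (0.568171, 0.058995), (du/dtau, dv/dtau) = (0.585501, 0.442240); Gamma_uuu = -1.961931, Gamma_uuv = 5.289045, Gamma_uvv = -13.057518, Gamma_vuu = -1.810324, Gamma_vuv = 3.656502, Gamma_vvv = -4.288500; k2 = (0.585501, 0.442240, 0.487304, -0.434242)
  k3: at (u, v) = (0.568517, 0.058715), (du/dtau, dv/dtau) = (0.583841, 0.442609); Gamma_uuu = -1.956969, Gamma_uuv = 5.284984, Gamma_uvv = -13.068250, Gamma_vuu = -1.805047, Gamma_vuv = 3.651910, Gamma_vvv = -4.286655; k3 = (0.583841, 0.442609, 0.495759, -0.432349)
  k4: at (u, v) = (0.583072, 0.069789), (du/dtau, dv/dtau) = (0.596446, 0.431848); Gamma_uuu = -2.036259, Gamma_uuv = 5.447113, Gamma_uvv = -13.508359, Gamma_vuu = -1.818301, Gamma_vuv = 3.674551, Gamma_vvv = -4.452248; k4 = (0.596446, 0.431848, 0.437533, -0.415769)
  Y <- Y + (h/6)(k1 + 2k2 + 2k3 + k4): u = 0.5831, v = 0.0698, du/dtau = 0.5963, dv/dtau = 0.4318

Answer: u = 0.5831, v = 0.0698, du/dtau = 0.5963, dv/dtau = 0.4318


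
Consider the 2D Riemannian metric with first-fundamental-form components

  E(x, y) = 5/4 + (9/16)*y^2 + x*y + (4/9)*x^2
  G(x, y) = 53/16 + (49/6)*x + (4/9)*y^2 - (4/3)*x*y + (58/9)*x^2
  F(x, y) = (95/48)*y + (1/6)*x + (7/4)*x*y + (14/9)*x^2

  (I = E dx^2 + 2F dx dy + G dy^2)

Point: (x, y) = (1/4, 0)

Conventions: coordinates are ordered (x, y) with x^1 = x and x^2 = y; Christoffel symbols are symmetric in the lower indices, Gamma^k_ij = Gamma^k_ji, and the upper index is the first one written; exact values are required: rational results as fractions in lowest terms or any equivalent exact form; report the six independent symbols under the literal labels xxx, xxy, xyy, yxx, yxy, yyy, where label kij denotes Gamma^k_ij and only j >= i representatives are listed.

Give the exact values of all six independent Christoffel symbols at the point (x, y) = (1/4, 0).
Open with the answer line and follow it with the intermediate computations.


Answer: Gamma_xxx = 1363/19017, Gamma_xxy = -739/76068, Gamma_xyy = -48851/19017, Gamma_yxx = 2674/19017, Gamma_yxy = 18815/19017, Gamma_yyy = 628/19017

E = 23/18, F = 5/36, G = 829/144 at the point
E_x = 2/9, E_y = 1/4, F_x = 17/18, F_y = 29/12, G_x = 205/18, G_y = -1/3
EG - F^2 = 2113/288;  g^inv = (288/2113) * [[829/144, -5/36], [-5/36, 23/18]]
first-kind symbols [ij,l] = (1/2)(d_i g_jl + d_j g_il - d_l g_ij): [xx,x] = E_x/2 = 1/9, [xx,y] = F_x - E_y/2 = 59/72, [xy,x] = E_y/2 = 1/8, [xy,y] = G_x/2 = 205/36, [yy,x] = F_y - G_x/2 = -59/18, [yy,y] = G_y/2 = -1/6
Gamma^x_ij = (G*[ij,x] - F*[ij,y])/(EG - F^2), Gamma^y_ij = (E*[ij,y] - F*[ij,x])/(EG - F^2)


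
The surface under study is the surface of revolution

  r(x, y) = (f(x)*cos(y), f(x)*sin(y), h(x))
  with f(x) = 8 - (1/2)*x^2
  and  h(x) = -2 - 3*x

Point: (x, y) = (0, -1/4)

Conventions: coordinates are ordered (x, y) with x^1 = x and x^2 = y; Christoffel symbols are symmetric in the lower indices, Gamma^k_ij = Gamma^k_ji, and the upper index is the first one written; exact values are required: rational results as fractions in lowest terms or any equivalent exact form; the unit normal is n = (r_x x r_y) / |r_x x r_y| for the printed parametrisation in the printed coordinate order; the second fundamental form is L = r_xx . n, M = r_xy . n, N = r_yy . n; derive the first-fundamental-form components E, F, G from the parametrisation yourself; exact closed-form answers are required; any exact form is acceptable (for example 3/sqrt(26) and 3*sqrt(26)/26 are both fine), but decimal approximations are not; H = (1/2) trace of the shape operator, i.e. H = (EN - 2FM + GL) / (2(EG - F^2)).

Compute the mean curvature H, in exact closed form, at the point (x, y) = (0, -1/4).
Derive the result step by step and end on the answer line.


f = 8, f' = 0, f'' = -1, h' = -3, h'' = 0
E = 9, F = 0, G = 64; answer radicand W^2 = 9
unnormalised second-form numerators: l = -3, m = 0, n = -24; L = l/sqrt(9), and similarly M = m/sqrt(W^2), N = n/sqrt(W^2)
H = (E*n - 2*F*m + G*l) / (2*(EG - F^2)*sqrt(W^2)); E*n - 2*F*m + G*l = -408, EG - F^2 = 576, so H = (-17/48)/sqrt(9)

Answer: H = -17/144


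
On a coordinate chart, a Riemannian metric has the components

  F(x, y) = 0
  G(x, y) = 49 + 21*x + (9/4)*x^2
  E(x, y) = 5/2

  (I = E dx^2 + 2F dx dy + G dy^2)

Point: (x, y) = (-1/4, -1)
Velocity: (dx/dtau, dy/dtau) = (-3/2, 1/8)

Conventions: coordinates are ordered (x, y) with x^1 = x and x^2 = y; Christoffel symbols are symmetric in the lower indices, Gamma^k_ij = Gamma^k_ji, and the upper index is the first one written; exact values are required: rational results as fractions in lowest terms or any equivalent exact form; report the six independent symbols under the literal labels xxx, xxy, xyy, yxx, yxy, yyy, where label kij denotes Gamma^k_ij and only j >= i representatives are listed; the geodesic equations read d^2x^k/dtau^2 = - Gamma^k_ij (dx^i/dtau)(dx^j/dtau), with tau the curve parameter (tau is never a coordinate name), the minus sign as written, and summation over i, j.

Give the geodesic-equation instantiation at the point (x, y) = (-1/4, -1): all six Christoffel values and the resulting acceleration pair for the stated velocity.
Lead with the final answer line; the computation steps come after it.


Answer: Gamma_xxx = 0, Gamma_xxy = 0, Gamma_xyy = -159/40, Gamma_yxx = 0, Gamma_yxy = 12/53, Gamma_yyy = 0; accelerations (d^2x/dtau^2, d^2y/dtau^2) = (159/2560, 9/106)

E = 5/2, F = 0, G = 2809/64 at the point
E_x = 0, E_y = 0, F_x = 0, F_y = 0, G_x = 159/8, G_y = 0
EG - F^2 = 14045/128;  g^inv = (128/14045) * [[2809/64, 0], [0, 5/2]]
first-kind symbols [ij,l] = (1/2)(d_i g_jl + d_j g_il - d_l g_ij): [xx,x] = E_x/2 = 0, [xx,y] = F_x - E_y/2 = 0, [xy,x] = E_y/2 = 0, [xy,y] = G_x/2 = 159/16, [yy,x] = F_y - G_x/2 = -159/16, [yy,y] = G_y/2 = 0
Gamma^x_ij = (G*[ij,x] - F*[ij,y])/(EG - F^2), Gamma^y_ij = (E*[ij,y] - F*[ij,x])/(EG - F^2)
Gamma_xxx = 0, Gamma_xxy = 0, Gamma_xyy = -159/40, Gamma_yxx = 0, Gamma_yxy = 12/53, Gamma_yyy = 0
d^2x/dtau^2 = -(Gamma_xxx*(-3/2)^2 + 2*Gamma_xxy*(-3/2)*(1/8) + Gamma_xyy*(1/8)^2) = 159/2560
d^2y/dtau^2 = -(Gamma_yxx*(-3/2)^2 + 2*Gamma_yxy*(-3/2)*(1/8) + Gamma_yyy*(1/8)^2) = 9/106


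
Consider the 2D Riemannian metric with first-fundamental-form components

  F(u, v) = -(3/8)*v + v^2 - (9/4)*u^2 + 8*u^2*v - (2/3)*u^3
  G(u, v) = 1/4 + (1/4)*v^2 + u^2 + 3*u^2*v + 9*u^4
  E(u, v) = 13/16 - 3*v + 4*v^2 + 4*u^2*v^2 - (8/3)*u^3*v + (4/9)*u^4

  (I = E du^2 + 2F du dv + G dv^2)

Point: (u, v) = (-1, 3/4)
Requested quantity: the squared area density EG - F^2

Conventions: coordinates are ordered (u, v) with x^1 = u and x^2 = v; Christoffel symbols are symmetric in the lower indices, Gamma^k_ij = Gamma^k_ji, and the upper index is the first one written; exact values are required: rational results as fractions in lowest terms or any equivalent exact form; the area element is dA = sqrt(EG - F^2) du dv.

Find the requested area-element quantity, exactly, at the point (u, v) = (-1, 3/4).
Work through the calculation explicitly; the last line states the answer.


E = 793/144, F = 451/96, G = 809/64; EG - F^2 = 54767/1152

Answer: EG - F^2 = 54767/1152


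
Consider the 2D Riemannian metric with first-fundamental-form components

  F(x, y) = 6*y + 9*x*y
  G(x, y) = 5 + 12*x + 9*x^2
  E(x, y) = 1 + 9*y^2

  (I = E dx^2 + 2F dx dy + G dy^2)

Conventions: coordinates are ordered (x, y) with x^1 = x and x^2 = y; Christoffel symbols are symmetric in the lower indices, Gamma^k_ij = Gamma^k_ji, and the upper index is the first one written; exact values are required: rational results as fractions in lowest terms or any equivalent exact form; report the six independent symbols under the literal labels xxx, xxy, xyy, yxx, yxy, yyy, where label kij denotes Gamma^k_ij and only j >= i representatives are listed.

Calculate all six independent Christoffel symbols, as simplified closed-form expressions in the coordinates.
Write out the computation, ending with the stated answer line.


E = 1 + 9*y^2; F = 6*y + 9*x*y; G = 5 + 12*x + 9*x^2
Gamma^k_ij = (1/2) g^{kl} (d_i g_jl + d_j g_il - d_l g_ij), with g^inv = (1/(EG-F^2)) [[G, -F], [-F, E]]
first partials: E_x = 0, E_y = 18*y, F_x = 9*y, F_y = 6 + 9*x, G_x = 12 + 18*x, G_y = 0
D = EG - F^2 = 5 + 12*x + 9*y^2 + 9*x^2
expanded: Gamma^x_xx = (G E_x - 2F F_x + F E_y)/(2D), Gamma^x_xy = (G E_y - F G_x)/(2D), Gamma^x_yy = (2G F_y - G G_x - F G_y)/(2D), Gamma^y_xx = (2E F_x - E E_y - F E_x)/(2D), Gamma^y_xy = (E G_x - F E_y)/(2D), Gamma^y_yy = (E G_y - 2F F_y + F G_x)/(2D); substitute and cancel common factors

Answer: Gamma_xxx = 0, Gamma_xxy = 9*y/(9*x^2 + 12*x + 9*y^2 + 5), Gamma_xyy = 0, Gamma_yxx = 0, Gamma_yxy = (9*x + 6)/(9*x^2 + 12*x + 9*y^2 + 5), Gamma_yyy = 0


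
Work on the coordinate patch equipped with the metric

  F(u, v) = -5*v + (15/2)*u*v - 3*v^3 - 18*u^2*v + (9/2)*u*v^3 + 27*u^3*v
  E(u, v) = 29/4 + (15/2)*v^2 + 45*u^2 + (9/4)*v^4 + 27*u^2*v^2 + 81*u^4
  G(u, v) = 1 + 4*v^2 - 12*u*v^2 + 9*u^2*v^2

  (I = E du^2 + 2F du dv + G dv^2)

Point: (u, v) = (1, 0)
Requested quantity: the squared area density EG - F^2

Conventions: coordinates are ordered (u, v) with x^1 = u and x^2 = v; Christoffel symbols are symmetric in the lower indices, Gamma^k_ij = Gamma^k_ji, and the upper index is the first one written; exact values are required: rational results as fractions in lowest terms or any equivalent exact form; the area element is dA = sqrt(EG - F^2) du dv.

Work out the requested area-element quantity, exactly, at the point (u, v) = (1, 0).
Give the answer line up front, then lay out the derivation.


Answer: EG - F^2 = 533/4

E = 533/4, F = 0, G = 1; EG - F^2 = 533/4


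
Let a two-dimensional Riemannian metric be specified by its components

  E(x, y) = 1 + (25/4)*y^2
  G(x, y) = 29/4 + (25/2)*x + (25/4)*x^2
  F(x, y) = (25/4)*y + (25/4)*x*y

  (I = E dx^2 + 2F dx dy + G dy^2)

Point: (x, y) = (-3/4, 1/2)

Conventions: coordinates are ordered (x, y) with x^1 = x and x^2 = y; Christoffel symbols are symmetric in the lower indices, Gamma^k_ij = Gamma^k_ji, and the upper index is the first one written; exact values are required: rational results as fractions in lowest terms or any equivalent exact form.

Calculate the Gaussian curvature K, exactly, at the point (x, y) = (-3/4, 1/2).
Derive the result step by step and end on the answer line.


E = 41/16, F = 25/32, G = 89/64, EG - F^2 = 189/64 at the point
E_x = 0, E_y = 25/4, F_x = 25/8, F_y = 25/16, G_x = 25/8, G_y = 0
E_yy = 25/2, F_xy = 25/4, G_xx = 25/2
Brioschi: K = (det M1 - det M2) / (EG - F^2)^2 with the standard first/second-derivative matrices M1, M2.
M1 = [[-E_yy/2 + F_xy - G_xx/2, E_x/2, F_x - E_y/2], [F_y - G_x/2, E, F], [G_y/2, F, G]] = [[-25/4, 0, 0], [0, 41/16, 25/32], [0, 25/32, 89/64]]; det M1 = -4725/256
M2 = [[0, E_y/2, G_x/2], [E_y/2, E, F], [G_x/2, F, G]] = [[0, 25/8, 25/16], [25/8, 41/16, 25/32], [25/16, 25/32, 89/64]]; det M2 = -3125/256
det M1 - det M2 = -25/4; K = -25/4 / (189/64)^2 = -25600/35721

Answer: K = -25600/35721


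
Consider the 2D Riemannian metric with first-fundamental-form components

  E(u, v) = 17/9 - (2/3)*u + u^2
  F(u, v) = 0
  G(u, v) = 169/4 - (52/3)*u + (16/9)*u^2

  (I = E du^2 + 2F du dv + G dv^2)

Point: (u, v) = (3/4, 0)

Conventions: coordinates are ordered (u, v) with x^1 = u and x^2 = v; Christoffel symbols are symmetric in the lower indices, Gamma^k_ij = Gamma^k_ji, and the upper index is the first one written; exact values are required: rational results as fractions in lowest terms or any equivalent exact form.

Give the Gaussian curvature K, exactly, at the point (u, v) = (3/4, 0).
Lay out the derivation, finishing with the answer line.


E = 281/144, F = 0, G = 121/4, EG - F^2 = 34001/576 at the point
E_u = 5/6, E_v = 0, F_u = 0, F_v = 0, G_u = -44/3, G_v = 0
E_vv = 0, F_uv = 0, G_uu = 32/9
By Brioschi, K is (det M1 - det M2) divided by (EG - F^2) squared.
M1 = [[-E_vv/2 + F_uv - G_uu/2, E_u/2, F_u - E_v/2], [F_v - G_u/2, E, F], [G_v/2, F, G]] = [[-16/9, 5/12, 0], [22/3, 281/144, 0], [0, 0, 121/4]]; det M1 = -127897/648
M2 = [[0, E_v/2, G_u/2], [E_v/2, E, F], [G_u/2, F, G]] = [[0, 0, -22/3], [0, 281/144, 0], [-22/3, 0, 121/4]]; det M2 = -34001/324
det M1 - det M2 = -6655/72; K = -6655/72 / (34001/576)^2 = -23040/868571

Answer: K = -23040/868571


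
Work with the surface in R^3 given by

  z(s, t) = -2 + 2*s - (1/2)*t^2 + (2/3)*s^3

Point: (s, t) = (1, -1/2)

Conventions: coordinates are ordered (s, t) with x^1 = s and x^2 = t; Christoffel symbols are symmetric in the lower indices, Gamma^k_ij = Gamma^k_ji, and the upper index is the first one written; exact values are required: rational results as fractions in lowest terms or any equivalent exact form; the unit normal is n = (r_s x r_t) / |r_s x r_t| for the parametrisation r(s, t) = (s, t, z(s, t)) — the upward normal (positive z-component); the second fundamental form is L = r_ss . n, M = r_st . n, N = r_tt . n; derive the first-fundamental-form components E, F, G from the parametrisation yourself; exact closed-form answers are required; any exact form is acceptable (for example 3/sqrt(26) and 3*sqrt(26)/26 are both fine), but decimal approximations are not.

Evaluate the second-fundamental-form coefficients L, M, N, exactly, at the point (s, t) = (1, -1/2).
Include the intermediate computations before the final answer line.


z_s = 4, z_t = 1/2, z_ss = 4, z_st = 0, z_tt = -1
E = 17, F = 2, G = 5/4; answer radicand W^2 = 69/4
unnormalised second-form numerators: l = 4, m = 0, n = -1; L = l/sqrt(69/4), and similarly M = m/sqrt(W^2), N = n/sqrt(W^2)

Answer: L = 8*sqrt(69)/69, M = 0, N = -2*sqrt(69)/69


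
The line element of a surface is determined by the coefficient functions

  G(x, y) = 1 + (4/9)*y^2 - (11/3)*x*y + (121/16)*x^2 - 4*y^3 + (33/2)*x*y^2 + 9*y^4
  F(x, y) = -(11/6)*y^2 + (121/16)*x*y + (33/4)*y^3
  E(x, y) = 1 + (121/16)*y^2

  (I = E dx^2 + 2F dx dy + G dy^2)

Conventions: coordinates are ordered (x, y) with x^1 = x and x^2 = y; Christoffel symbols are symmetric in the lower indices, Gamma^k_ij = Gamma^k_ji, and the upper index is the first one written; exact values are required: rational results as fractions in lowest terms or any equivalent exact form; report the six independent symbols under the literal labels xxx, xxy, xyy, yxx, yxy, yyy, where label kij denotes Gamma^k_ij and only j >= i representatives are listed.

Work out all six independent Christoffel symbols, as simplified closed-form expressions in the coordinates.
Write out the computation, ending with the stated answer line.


E = 1 + (121/16)*y^2; F = -(11/6)*y^2 + (121/16)*x*y + (33/4)*y^3; G = 1 + (4/9)*y^2 - (11/3)*x*y + (121/16)*x^2 - 4*y^3 + (33/2)*x*y^2 + 9*y^4
Gamma^k_ij = (1/2) g^{kl} (d_i g_jl + d_j g_il - d_l g_ij), with g^inv = (1/(EG-F^2)) [[G, -F], [-F, E]]
first partials: E_x = 0, E_y = (121/8)*y, F_x = (121/16)*y, F_y = -(11/3)*y + (121/16)*x + (99/4)*y^2, G_x = -(11/3)*y + (121/8)*x + (33/2)*y^2, G_y = (8/9)*y - (11/3)*x - 12*y^2 + 33*x*y + 36*y^3
D = EG - F^2 = 1 + (1153/144)*y^2 - (11/3)*x*y + (121/16)*x^2 - 4*y^3 + (33/2)*x*y^2 + 9*y^4
expanded: Gamma^x_xx = (G E_x - 2F F_x + F E_y)/(2D), Gamma^x_xy = (G E_y - F G_x)/(2D), Gamma^x_yy = (2G F_y - G G_x - F G_y)/(2D), Gamma^y_xx = (2E F_x - E E_y - F E_x)/(2D), Gamma^y_xy = (E G_x - F E_y)/(2D), Gamma^y_yy = (E G_y - 2F F_y + F G_x)/(2D); substitute and cancel common factors

Answer: Gamma_xxx = 0, Gamma_xxy = 1089*y/(1089*x^2 + 2376*x*y^2 - 528*x*y + 1296*y^4 - 576*y^3 + 1153*y^2 + 144), Gamma_xyy = (2376*y^2 - 264*y)/(1089*x^2 + 2376*x*y^2 - 528*x*y + 1296*y^4 - 576*y^3 + 1153*y^2 + 144), Gamma_yxx = 0, Gamma_yxy = (1089*x + 1188*y^2 - 264*y)/(1089*x^2 + 2376*x*y^2 - 528*x*y + 1296*y^4 - 576*y^3 + 1153*y^2 + 144), Gamma_yyy = (2376*x*y - 264*x + 2592*y^3 - 864*y^2 + 64*y)/(1089*x^2 + 2376*x*y^2 - 528*x*y + 1296*y^4 - 576*y^3 + 1153*y^2 + 144)


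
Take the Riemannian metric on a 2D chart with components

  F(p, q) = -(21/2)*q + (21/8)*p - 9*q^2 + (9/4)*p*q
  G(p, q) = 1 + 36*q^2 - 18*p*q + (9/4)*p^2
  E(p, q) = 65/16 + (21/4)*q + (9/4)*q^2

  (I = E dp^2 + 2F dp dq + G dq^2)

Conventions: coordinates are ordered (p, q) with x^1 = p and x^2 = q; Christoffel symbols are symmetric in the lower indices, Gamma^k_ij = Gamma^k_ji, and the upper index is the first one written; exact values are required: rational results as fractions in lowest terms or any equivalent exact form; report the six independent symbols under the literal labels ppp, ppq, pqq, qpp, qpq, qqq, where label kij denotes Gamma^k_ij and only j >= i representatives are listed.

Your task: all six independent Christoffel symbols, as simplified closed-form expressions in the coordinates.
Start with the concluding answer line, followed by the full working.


Answer: Gamma_ppp = 0, Gamma_ppq = (36*q + 42)/(36*p^2 - 288*p*q + 612*q^2 + 84*q + 65), Gamma_pqq = (-144*q - 168)/(36*p^2 - 288*p*q + 612*q^2 + 84*q + 65), Gamma_qpp = 0, Gamma_qpq = (36*p - 144*q)/(36*p^2 - 288*p*q + 612*q^2 + 84*q + 65), Gamma_qqq = (-144*p + 576*q)/(36*p^2 - 288*p*q + 612*q^2 + 84*q + 65)

E = 65/16 + (21/4)*q + (9/4)*q^2; F = -(21/2)*q + (21/8)*p - 9*q^2 + (9/4)*p*q; G = 1 + 36*q^2 - 18*p*q + (9/4)*p^2
Gamma^k_ij = (1/2) g^{kl} (d_i g_jl + d_j g_il - d_l g_ij), with g^inv = (1/(EG-F^2)) [[G, -F], [-F, E]]
first partials: E_p = 0, E_q = 21/4 + (9/2)*q, F_p = 21/8 + (9/4)*q, F_q = -21/2 - 18*q + (9/4)*p, G_p = -18*q + (9/2)*p, G_q = 72*q - 18*p
D = EG - F^2 = 65/16 + (21/4)*q + (153/4)*q^2 - 18*p*q + (9/4)*p^2
expanded: Gamma^p_pp = (G E_p - 2F F_p + F E_q)/(2D), Gamma^p_pq = (G E_q - F G_p)/(2D), Gamma^p_qq = (2G F_q - G G_p - F G_q)/(2D), Gamma^q_pp = (2E F_p - E E_q - F E_p)/(2D), Gamma^q_pq = (E G_p - F E_q)/(2D), Gamma^q_qq = (E G_q - 2F F_q + F G_p)/(2D); substitute and cancel common factors


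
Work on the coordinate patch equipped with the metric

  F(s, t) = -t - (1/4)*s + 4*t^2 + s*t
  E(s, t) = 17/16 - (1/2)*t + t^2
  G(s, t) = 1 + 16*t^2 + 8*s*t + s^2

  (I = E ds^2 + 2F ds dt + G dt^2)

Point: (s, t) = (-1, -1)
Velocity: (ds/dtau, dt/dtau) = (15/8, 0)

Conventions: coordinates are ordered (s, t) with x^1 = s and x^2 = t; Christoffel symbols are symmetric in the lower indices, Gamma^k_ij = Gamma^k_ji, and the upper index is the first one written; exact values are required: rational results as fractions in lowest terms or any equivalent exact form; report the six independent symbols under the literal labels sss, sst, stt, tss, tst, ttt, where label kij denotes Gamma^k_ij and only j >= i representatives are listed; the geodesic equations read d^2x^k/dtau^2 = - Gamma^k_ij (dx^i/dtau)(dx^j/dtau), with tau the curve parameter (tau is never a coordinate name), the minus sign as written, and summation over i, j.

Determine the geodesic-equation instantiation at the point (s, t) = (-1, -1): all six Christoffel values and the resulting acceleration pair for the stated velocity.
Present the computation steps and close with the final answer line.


E = 41/16, F = 25/4, G = 26 at the point
E_s = 0, E_t = -5/2, F_s = -5/4, F_t = -10, G_s = -10, G_t = -40
EG - F^2 = 441/16;  g^inv = (16/441) * [[26, -25/4], [-25/4, 41/16]]
first-kind symbols [ij,l] = (1/2)(d_i g_jl + d_j g_il - d_l g_ij): [ss,s] = E_s/2 = 0, [ss,t] = F_s - E_t/2 = 0, [st,s] = E_t/2 = -5/4, [st,t] = G_s/2 = -5, [tt,s] = F_t - G_s/2 = -5, [tt,t] = G_t/2 = -20
Gamma^s_ij = (G*[ij,s] - F*[ij,t])/(EG - F^2), Gamma^t_ij = (E*[ij,t] - F*[ij,s])/(EG - F^2)
Gamma_sss = 0, Gamma_sst = -20/441, Gamma_stt = -80/441, Gamma_tss = 0, Gamma_tst = -80/441, Gamma_ttt = -320/441
d^2s/dtau^2 = -(Gamma_sss*(15/8)^2 + 2*Gamma_sst*(15/8)*(0) + Gamma_stt*(0)^2) = 0
d^2t/dtau^2 = -(Gamma_tss*(15/8)^2 + 2*Gamma_tst*(15/8)*(0) + Gamma_ttt*(0)^2) = 0

Answer: Gamma_sss = 0, Gamma_sst = -20/441, Gamma_stt = -80/441, Gamma_tss = 0, Gamma_tst = -80/441, Gamma_ttt = -320/441; accelerations (d^2s/dtau^2, d^2t/dtau^2) = (0, 0)


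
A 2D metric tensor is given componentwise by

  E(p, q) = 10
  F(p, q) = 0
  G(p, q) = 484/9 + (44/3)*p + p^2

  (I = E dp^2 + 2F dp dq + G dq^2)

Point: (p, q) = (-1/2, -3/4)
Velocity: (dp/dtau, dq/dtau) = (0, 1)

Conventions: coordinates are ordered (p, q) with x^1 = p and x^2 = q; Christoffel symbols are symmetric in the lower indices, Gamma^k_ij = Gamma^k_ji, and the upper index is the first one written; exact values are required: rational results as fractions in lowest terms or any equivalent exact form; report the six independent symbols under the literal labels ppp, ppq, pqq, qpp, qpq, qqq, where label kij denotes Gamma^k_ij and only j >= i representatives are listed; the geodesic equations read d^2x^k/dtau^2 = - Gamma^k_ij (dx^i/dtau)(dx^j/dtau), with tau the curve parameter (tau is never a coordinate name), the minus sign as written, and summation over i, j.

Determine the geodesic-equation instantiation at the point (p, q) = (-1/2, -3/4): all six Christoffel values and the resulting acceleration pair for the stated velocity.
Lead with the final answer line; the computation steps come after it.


Answer: Gamma_ppp = 0, Gamma_ppq = 0, Gamma_pqq = -41/60, Gamma_qpp = 0, Gamma_qpq = 6/41, Gamma_qqq = 0; accelerations (d^2p/dtau^2, d^2q/dtau^2) = (41/60, 0)

E = 10, F = 0, G = 1681/36 at the point
E_p = 0, E_q = 0, F_p = 0, F_q = 0, G_p = 41/3, G_q = 0
EG - F^2 = 8405/18;  g^inv = (18/8405) * [[1681/36, 0], [0, 10]]
first-kind symbols [ij,l] = (1/2)(d_i g_jl + d_j g_il - d_l g_ij): [pp,p] = E_p/2 = 0, [pp,q] = F_p - E_q/2 = 0, [pq,p] = E_q/2 = 0, [pq,q] = G_p/2 = 41/6, [qq,p] = F_q - G_p/2 = -41/6, [qq,q] = G_q/2 = 0
Gamma^p_ij = (G*[ij,p] - F*[ij,q])/(EG - F^2), Gamma^q_ij = (E*[ij,q] - F*[ij,p])/(EG - F^2)
Gamma_ppp = 0, Gamma_ppq = 0, Gamma_pqq = -41/60, Gamma_qpp = 0, Gamma_qpq = 6/41, Gamma_qqq = 0
d^2p/dtau^2 = -(Gamma_ppp*(0)^2 + 2*Gamma_ppq*(0)*(1) + Gamma_pqq*(1)^2) = 41/60
d^2q/dtau^2 = -(Gamma_qpp*(0)^2 + 2*Gamma_qpq*(0)*(1) + Gamma_qqq*(1)^2) = 0


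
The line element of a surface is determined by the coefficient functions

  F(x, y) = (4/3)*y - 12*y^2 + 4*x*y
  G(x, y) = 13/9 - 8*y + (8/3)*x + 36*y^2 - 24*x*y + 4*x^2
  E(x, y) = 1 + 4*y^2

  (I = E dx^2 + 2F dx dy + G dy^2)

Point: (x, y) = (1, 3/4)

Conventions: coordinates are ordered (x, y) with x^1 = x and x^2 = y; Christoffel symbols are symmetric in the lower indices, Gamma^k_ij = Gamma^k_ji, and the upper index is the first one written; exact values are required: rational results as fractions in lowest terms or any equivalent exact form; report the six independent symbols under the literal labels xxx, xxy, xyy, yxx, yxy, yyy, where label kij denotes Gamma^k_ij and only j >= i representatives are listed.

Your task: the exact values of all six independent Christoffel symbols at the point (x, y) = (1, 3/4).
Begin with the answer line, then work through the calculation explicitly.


Answer: Gamma_xxx = 0, Gamma_xxy = 54/119, Gamma_xyy = -162/119, Gamma_yxx = 0, Gamma_yxy = -66/119, Gamma_yyy = 198/119

E = 13/4, F = -11/4, G = 157/36 at the point
E_x = 0, E_y = 6, F_x = 3, F_y = -38/3, G_x = -22/3, G_y = 22
EG - F^2 = 119/18;  g^inv = (18/119) * [[157/36, 11/4], [11/4, 13/4]]
first-kind symbols [ij,l] = (1/2)(d_i g_jl + d_j g_il - d_l g_ij): [xx,x] = E_x/2 = 0, [xx,y] = F_x - E_y/2 = 0, [xy,x] = E_y/2 = 3, [xy,y] = G_x/2 = -11/3, [yy,x] = F_y - G_x/2 = -9, [yy,y] = G_y/2 = 11
Gamma^x_ij = (G*[ij,x] - F*[ij,y])/(EG - F^2), Gamma^y_ij = (E*[ij,y] - F*[ij,x])/(EG - F^2)


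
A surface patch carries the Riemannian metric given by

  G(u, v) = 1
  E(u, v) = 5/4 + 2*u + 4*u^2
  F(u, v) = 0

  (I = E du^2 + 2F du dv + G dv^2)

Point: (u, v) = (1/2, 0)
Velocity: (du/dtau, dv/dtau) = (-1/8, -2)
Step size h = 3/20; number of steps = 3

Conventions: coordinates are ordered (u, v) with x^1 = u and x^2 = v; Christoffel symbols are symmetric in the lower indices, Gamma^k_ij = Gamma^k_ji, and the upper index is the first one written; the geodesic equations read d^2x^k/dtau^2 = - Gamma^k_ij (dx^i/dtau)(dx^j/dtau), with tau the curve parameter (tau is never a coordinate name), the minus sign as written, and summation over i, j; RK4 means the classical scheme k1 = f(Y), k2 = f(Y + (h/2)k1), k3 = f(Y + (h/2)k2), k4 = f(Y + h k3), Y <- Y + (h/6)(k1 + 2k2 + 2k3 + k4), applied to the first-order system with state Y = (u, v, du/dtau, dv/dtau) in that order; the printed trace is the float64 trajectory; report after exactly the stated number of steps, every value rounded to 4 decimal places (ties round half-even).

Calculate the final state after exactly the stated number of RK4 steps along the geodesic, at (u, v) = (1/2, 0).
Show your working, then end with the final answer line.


f(Y) = (du/dtau, dv/dtau, -Gamma^u_ij Y'^i Y'^j, -Gamma^v_ij Y'^i Y'^j) with the Gammas evaluated at the stage position; h = 0.150000; intermediate values shown to 6 dp
step 0: u = 0.5000, v = 0.0000, du/dtau = -0.1250, dv/dtau = -2.0000
step 1:
  k1: at (u, v) = (0.500000, 0.000000), (du/dtau, dv/dtau) = (-0.125000, -2.000000); Gamma_uuu = 0.923077, Gamma_uuv = 0.000000, Gamma_uvv = 0.000000, Gamma_vuu = 0.000000, Gamma_vuv = 0.000000, Gamma_vvv = 0.000000; k1 = (-0.125000, -2.000000, -0.014423, 0.000000)
  k2: at (u, v) = (0.490625, -0.150000), (du/dtau, dv/dtau) = (-0.126082, -2.000000); Gamma_uuu = 0.927491, Gamma_uuv = 0.000000, Gamma_uvv = 0.000000, Gamma_vuu = 0.000000, Gamma_vuv = 0.000000, Gamma_vvv = 0.000000; k2 = (-0.126082, -2.000000, -0.014744, 0.000000)
  k3: at (u, v) = (0.490544, -0.150000), (du/dtau, dv/dtau) = (-0.126106, -2.000000); Gamma_uuu = 0.927529, Gamma_uuv = 0.000000, Gamma_uvv = 0.000000, Gamma_vuu = 0.000000, Gamma_vuv = 0.000000, Gamma_vvv = 0.000000; k3 = (-0.126106, -2.000000, -0.014750, 0.000000)
  k4: at (u, v) = (0.481084, -0.300000), (du/dtau, dv/dtau) = (-0.127213, -2.000000); Gamma_uuu = 0.931930, Gamma_uuv = 0.000000, Gamma_uvv = 0.000000, Gamma_vuu = 0.000000, Gamma_vuv = 0.000000, Gamma_vvv = 0.000000; k4 = (-0.127213, -2.000000, -0.015081, 0.000000)
  Y <- Y + (h/6)(k1 + 2k2 + 2k3 + k4): u = 0.4811, v = -0.3000, du/dtau = -0.1272, dv/dtau = -2.0000
step 2:
  k1: at (u, v) = (0.481085, -0.300000), (du/dtau, dv/dtau) = (-0.127212, -2.000000); Gamma_uuu = 0.931929, Gamma_uuv = 0.000000, Gamma_uvv = 0.000000, Gamma_vuu = 0.000000, Gamma_vuv = 0.000000, Gamma_vvv = 0.000000; k1 = (-0.127212, -2.000000, -0.015081, 0.000000)
  k2: at (u, v) = (0.471544, -0.450000), (du/dtau, dv/dtau) = (-0.128343, -2.000000); Gamma_uuu = 0.936309, Gamma_uuv = 0.000000, Gamma_uvv = 0.000000, Gamma_vuu = 0.000000, Gamma_vuv = 0.000000, Gamma_vvv = 0.000000; k2 = (-0.128343, -2.000000, -0.015423, 0.000000)
  k3: at (u, v) = (0.471460, -0.450000), (du/dtau, dv/dtau) = (-0.128369, -2.000000); Gamma_uuu = 0.936348, Gamma_uuv = 0.000000, Gamma_uvv = 0.000000, Gamma_vuu = 0.000000, Gamma_vuv = 0.000000, Gamma_vvv = 0.000000; k3 = (-0.128369, -2.000000, -0.015430, 0.000000)
  k4: at (u, v) = (0.461830, -0.600000), (du/dtau, dv/dtau) = (-0.129527, -2.000000); Gamma_uuu = 0.940701, Gamma_uuv = 0.000000, Gamma_uvv = 0.000000, Gamma_vuu = 0.000000, Gamma_vuv = 0.000000, Gamma_vvv = 0.000000; k4 = (-0.129527, -2.000000, -0.015782, 0.000000)
  Y <- Y + (h/6)(k1 + 2k2 + 2k3 + k4): u = 0.4618, v = -0.6000, du/dtau = -0.1295, dv/dtau = -2.0000
step 3:
  k1: at (u, v) = (0.461831, -0.600000), (du/dtau, dv/dtau) = (-0.129527, -2.000000); Gamma_uuu = 0.940700, Gamma_uuv = 0.000000, Gamma_uvv = 0.000000, Gamma_vuu = 0.000000, Gamma_vuv = 0.000000, Gamma_vvv = 0.000000; k1 = (-0.129527, -2.000000, -0.015782, 0.000000)
  k2: at (u, v) = (0.452117, -0.750000), (du/dtau, dv/dtau) = (-0.130710, -2.000000); Gamma_uuu = 0.945016, Gamma_uuv = 0.000000, Gamma_uvv = 0.000000, Gamma_vuu = 0.000000, Gamma_vuv = 0.000000, Gamma_vvv = 0.000000; k2 = (-0.130710, -2.000000, -0.016146, 0.000000)
  k3: at (u, v) = (0.452028, -0.750000), (du/dtau, dv/dtau) = (-0.130737, -2.000000); Gamma_uuu = 0.945055, Gamma_uuv = 0.000000, Gamma_uvv = 0.000000, Gamma_vuu = 0.000000, Gamma_vuv = 0.000000, Gamma_vvv = 0.000000; k3 = (-0.130737, -2.000000, -0.016153, 0.000000)
  k4: at (u, v) = (0.442221, -0.900000), (du/dtau, dv/dtau) = (-0.131950, -2.000000); Gamma_uuu = 0.949328, Gamma_uuv = 0.000000, Gamma_uvv = 0.000000, Gamma_vuu = 0.000000, Gamma_vuv = 0.000000, Gamma_vvv = 0.000000; k4 = (-0.131950, -2.000000, -0.016528, 0.000000)
  Y <- Y + (h/6)(k1 + 2k2 + 2k3 + k4): u = 0.4422, v = -0.9000, du/dtau = -0.1319, dv/dtau = -2.0000

Answer: u = 0.4422, v = -0.9000, du/dtau = -0.1319, dv/dtau = -2.0000


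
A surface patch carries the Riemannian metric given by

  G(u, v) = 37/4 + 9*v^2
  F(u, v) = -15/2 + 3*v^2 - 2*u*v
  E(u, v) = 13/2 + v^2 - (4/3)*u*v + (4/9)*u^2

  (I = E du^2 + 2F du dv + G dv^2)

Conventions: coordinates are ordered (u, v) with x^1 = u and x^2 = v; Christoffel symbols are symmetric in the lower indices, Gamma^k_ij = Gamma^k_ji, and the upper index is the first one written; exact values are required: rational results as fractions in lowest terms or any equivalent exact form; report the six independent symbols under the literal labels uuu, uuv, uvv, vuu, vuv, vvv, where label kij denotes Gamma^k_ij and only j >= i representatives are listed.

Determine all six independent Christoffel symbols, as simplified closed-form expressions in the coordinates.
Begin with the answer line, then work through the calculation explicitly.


Answer: Gamma_uuu = (96*u^2*v - 288*u*v^2 + 656*u + 216*v^3 - 2064*v)/(296*u^2 - 3048*u*v + 8118*v^2 + 279), Gamma_uuv = (-432*u*v^2 - 444*u + 648*v^3 + 666*v)/(296*u^2 - 3048*u*v + 8118*v^2 + 279), Gamma_uvv = (-1332*u + 1944*v^3 + 8856*v)/(296*u^2 - 3048*u*v + 8118*v^2 + 279), Gamma_vuu = (64*u^3 - 288*u^2*v + 432*u*v^2 + 1656*u - 216*v^3 - 5292*v)/(888*u^2 - 9144*u*v + 24354*v^2 + 837), Gamma_vuv = (-96*u^2*v + 288*u*v^2 - 360*u - 216*v^3 + 540*v)/(296*u^2 - 3048*u*v + 8118*v^2 + 279), Gamma_vvv = (432*u*v^2 - 1080*u - 648*v^3 + 7452*v)/(296*u^2 - 3048*u*v + 8118*v^2 + 279)

E = 13/2 + v^2 - (4/3)*u*v + (4/9)*u^2; F = -15/2 + 3*v^2 - 2*u*v; G = 37/4 + 9*v^2
Gamma^k_ij = (1/2) g^{kl} (d_i g_jl + d_j g_il - d_l g_ij), with g^inv = (1/(EG-F^2)) [[G, -F], [-F, E]]
first partials: E_u = -(4/3)*v + (8/9)*u, E_v = 2*v - (4/3)*u, F_u = -2*v, F_v = 6*v - 2*u, G_u = 0, G_v = 18*v
D = EG - F^2 = 31/8 + (451/4)*v^2 - (127/3)*u*v + (37/9)*u^2
expanded: Gamma^u_uu = (G E_u - 2F F_u + F E_v)/(2D), Gamma^u_uv = (G E_v - F G_u)/(2D), Gamma^u_vv = (2G F_v - G G_u - F G_v)/(2D), Gamma^v_uu = (2E F_u - E E_v - F E_u)/(2D), Gamma^v_uv = (E G_u - F E_v)/(2D), Gamma^v_vv = (E G_v - 2F F_v + F G_u)/(2D); substitute and cancel common factors


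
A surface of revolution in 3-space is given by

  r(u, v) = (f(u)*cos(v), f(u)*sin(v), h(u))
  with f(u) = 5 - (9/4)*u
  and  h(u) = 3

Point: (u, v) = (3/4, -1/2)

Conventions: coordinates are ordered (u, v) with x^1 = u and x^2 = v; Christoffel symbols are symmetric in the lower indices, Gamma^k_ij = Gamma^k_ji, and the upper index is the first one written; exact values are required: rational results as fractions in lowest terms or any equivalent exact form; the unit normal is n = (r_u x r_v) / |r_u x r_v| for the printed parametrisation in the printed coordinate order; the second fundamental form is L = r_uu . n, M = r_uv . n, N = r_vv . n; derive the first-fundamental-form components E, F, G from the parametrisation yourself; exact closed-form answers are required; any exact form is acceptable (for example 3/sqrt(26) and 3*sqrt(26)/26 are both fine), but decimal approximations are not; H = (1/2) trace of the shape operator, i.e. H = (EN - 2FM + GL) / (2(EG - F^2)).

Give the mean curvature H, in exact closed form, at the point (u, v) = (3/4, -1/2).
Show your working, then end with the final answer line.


f = 53/16, f' = -9/4, f'' = 0, h' = 0, h'' = 0
E = 81/16, F = 0, G = 2809/256; answer radicand W^2 = 81/16
unnormalised second-form numerators: l = 0, m = 0, n = 0; L = l/sqrt(81/16), and similarly M = m/sqrt(W^2), N = n/sqrt(W^2)
H = (E*n - 2*F*m + G*l) / (2*(EG - F^2)*sqrt(W^2)); E*n - 2*F*m + G*l = 0, EG - F^2 = 227529/4096, so H = (0)/sqrt(81/16)

Answer: H = 0


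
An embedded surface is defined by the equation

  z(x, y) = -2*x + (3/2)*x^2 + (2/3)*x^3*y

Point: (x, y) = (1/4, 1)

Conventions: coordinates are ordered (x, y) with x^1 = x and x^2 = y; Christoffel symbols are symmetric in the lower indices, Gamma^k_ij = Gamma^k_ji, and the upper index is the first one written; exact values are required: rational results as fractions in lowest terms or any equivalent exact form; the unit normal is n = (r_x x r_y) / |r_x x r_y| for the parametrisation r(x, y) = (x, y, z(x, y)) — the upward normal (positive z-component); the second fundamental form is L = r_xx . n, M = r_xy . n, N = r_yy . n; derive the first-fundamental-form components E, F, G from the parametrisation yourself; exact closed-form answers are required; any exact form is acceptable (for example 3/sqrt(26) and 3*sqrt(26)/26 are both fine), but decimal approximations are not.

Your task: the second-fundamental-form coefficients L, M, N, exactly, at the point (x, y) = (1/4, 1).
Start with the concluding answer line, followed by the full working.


Answer: L = 384*sqrt(20881)/20881, M = 12*sqrt(20881)/20881, N = 0

z_x = -9/8, z_y = 1/96, z_xx = 4, z_xy = 1/8, z_yy = 0
E = 145/64, F = -3/256, G = 9217/9216; answer radicand W^2 = 20881/9216
unnormalised second-form numerators: l = 4, m = 1/8, n = 0; L = l/sqrt(20881/9216), and similarly M = m/sqrt(W^2), N = n/sqrt(W^2)


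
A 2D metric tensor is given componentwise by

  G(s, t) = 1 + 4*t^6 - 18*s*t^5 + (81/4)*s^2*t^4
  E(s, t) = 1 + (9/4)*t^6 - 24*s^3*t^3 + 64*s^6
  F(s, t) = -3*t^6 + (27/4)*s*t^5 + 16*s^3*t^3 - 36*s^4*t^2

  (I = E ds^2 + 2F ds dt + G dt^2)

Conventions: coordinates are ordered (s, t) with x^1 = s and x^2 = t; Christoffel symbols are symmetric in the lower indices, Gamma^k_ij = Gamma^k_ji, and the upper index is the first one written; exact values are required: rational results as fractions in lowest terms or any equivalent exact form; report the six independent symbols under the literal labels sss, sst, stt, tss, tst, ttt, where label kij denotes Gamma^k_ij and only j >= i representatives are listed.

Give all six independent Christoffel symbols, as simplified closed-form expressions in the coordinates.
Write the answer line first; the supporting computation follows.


Answer: Gamma_sss = (768*s^5 - 144*s^2*t^3)/(256*s^6 - 96*s^3*t^3 + 81*s^2*t^4 - 72*s*t^5 + 25*t^6 + 4), Gamma_sst = (-144*s^3*t^2 + 27*t^5)/(256*s^6 - 96*s^3*t^3 + 81*s^2*t^4 - 72*s*t^5 + 25*t^6 + 4), Gamma_stt = (-288*s^4*t + 192*s^3*t^2 + 54*s*t^4 - 36*t^5)/(256*s^6 - 96*s^3*t^3 + 81*s^2*t^4 - 72*s*t^5 + 25*t^6 + 4), Gamma_tss = (-432*s^3*t^2 + 192*s^2*t^3)/(256*s^6 - 96*s^3*t^3 + 81*s^2*t^4 - 72*s*t^5 + 25*t^6 + 4), Gamma_tst = (81*s*t^4 - 36*t^5)/(256*s^6 - 96*s^3*t^3 + 81*s^2*t^4 - 72*s*t^5 + 25*t^6 + 4), Gamma_ttt = (162*s^2*t^3 - 180*s*t^4 + 48*t^5)/(256*s^6 - 96*s^3*t^3 + 81*s^2*t^4 - 72*s*t^5 + 25*t^6 + 4)

E = 1 + (9/4)*t^6 - 24*s^3*t^3 + 64*s^6; F = -3*t^6 + (27/4)*s*t^5 + 16*s^3*t^3 - 36*s^4*t^2; G = 1 + 4*t^6 - 18*s*t^5 + (81/4)*s^2*t^4
Gamma^k_ij = (1/2) g^{kl} (d_i g_jl + d_j g_il - d_l g_ij), with g^inv = (1/(EG-F^2)) [[G, -F], [-F, E]]
first partials: E_s = -72*s^2*t^3 + 384*s^5, E_t = (27/2)*t^5 - 72*s^3*t^2, F_s = (27/4)*t^5 + 48*s^2*t^3 - 144*s^3*t^2, F_t = -18*t^5 + (135/4)*s*t^4 + 48*s^3*t^2 - 72*s^4*t, G_s = -18*t^5 + (81/2)*s*t^4, G_t = 24*t^5 - 90*s*t^4 + 81*s^2*t^3
D = EG - F^2 = 1 + (25/4)*t^6 - 18*s*t^5 + (81/4)*s^2*t^4 - 24*s^3*t^3 + 64*s^6
expanded: Gamma^s_ss = (G E_s - 2F F_s + F E_t)/(2D), Gamma^s_st = (G E_t - F G_s)/(2D), Gamma^s_tt = (2G F_t - G G_s - F G_t)/(2D), Gamma^t_ss = (2E F_s - E E_t - F E_s)/(2D), Gamma^t_st = (E G_s - F E_t)/(2D), Gamma^t_tt = (E G_t - 2F F_t + F G_s)/(2D); substitute and cancel common factors


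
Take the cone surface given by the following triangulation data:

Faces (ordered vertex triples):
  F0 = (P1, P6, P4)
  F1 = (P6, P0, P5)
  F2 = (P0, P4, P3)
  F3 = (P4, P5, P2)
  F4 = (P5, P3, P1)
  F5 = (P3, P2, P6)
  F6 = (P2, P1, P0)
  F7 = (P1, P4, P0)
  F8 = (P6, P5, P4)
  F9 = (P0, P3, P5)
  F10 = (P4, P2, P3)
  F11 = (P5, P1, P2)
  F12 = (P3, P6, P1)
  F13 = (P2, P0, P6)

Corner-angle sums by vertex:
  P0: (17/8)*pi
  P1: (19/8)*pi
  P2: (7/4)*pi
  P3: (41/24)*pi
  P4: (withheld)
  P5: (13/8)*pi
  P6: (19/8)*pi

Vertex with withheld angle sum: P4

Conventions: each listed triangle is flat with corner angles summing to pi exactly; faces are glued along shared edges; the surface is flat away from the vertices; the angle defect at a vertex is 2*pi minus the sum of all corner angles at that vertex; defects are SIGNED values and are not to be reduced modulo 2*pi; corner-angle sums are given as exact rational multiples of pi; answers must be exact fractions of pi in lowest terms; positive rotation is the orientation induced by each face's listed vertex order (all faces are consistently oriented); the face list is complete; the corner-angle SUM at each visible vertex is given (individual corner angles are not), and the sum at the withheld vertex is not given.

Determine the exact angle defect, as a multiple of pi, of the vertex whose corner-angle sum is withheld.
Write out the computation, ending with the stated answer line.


V = 7, E = 21, F = 14; chi = V - E + F = 0
Gauss-Bonnet: total defect = 2*pi*chi = 0; visible defects sum to pi/24

Answer: defect(P4) = -pi/24
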